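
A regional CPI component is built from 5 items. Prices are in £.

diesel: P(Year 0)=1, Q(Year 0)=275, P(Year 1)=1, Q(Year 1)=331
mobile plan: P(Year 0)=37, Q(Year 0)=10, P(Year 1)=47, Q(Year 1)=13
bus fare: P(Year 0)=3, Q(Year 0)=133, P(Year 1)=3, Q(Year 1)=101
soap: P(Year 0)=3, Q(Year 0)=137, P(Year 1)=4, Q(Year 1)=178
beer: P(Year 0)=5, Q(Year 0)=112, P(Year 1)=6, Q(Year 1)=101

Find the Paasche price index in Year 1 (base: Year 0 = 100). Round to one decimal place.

Paasche price index uses current-period quantities as weights.
ΣP(Year 1)·Q(Year 1) = 1×331 + 47×13 + 3×101 + 4×178 + 6×101 = 331 + 611 + 303 + 712 + 606 = 2563
ΣP(Year 0)·Q(Year 1) = 1×331 + 37×13 + 3×101 + 3×178 + 5×101 = 331 + 481 + 303 + 534 + 505 = 2154
Index = 2563 / 2154 × 100 = 118.9879

119.0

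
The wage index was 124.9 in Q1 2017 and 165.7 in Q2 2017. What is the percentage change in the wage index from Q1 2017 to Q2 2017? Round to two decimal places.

Change = (165.7 − 124.9) / 124.9 × 100
       = 40.8 / 124.9 × 100 = 32.6661%

32.67%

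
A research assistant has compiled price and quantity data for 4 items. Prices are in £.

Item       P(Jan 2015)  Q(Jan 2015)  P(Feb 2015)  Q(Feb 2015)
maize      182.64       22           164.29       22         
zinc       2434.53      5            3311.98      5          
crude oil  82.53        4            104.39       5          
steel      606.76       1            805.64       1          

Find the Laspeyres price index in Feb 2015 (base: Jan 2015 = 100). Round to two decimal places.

124.93

Laspeyres price index uses base-period quantities as weights.
ΣP(Feb 2015)·Q(Jan 2015) = 164.29×22 + 3311.98×5 + 104.39×4 + 805.64×1 = 3614.38 + 16559.9 + 417.56 + 805.64 = 21397.48
ΣP(Jan 2015)·Q(Jan 2015) = 182.64×22 + 2434.53×5 + 82.53×4 + 606.76×1 = 4018.08 + 12172.65 + 330.12 + 606.76 = 17127.61
Index = 21397.48 / 17127.61 × 100 = 124.9297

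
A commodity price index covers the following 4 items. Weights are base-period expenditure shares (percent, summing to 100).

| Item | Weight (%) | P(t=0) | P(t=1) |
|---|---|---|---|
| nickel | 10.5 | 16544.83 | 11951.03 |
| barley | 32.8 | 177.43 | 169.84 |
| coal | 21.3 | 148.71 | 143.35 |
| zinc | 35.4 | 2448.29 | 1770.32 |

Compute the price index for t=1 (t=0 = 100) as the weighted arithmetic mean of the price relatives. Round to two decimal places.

85.11

nickel: 10.5 × (11951.03/16544.83) = 10.5 × 0.722342 = 7.5846
barley: 32.8 × (169.84/177.43) = 32.8 × 0.957223 = 31.3969
coal: 21.3 × (143.35/148.71) = 21.3 × 0.963957 = 20.5323
zinc: 35.4 × (1770.32/2448.29) = 35.4 × 0.723084 = 25.5972
Index = Σ wᵢ·(p₁ᵢ/p₀ᵢ) = 7.5846 + 31.3969 + 20.5323 + 25.5972 = 85.1110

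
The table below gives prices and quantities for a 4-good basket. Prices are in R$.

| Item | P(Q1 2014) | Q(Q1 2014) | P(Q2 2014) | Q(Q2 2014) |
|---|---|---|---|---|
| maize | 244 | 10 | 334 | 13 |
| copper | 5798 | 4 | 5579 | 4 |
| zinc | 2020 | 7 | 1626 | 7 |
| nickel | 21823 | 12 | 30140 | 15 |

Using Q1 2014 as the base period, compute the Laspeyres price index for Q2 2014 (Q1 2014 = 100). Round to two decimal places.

Laspeyres price index uses base-period quantities as weights.
ΣP(Q2 2014)·Q(Q1 2014) = 334×10 + 5579×4 + 1626×7 + 30140×12 = 3340 + 22316 + 11382 + 361680 = 398718
ΣP(Q1 2014)·Q(Q1 2014) = 244×10 + 5798×4 + 2020×7 + 21823×12 = 2440 + 23192 + 14140 + 261876 = 301648
Index = 398718 / 301648 × 100 = 132.1799

132.18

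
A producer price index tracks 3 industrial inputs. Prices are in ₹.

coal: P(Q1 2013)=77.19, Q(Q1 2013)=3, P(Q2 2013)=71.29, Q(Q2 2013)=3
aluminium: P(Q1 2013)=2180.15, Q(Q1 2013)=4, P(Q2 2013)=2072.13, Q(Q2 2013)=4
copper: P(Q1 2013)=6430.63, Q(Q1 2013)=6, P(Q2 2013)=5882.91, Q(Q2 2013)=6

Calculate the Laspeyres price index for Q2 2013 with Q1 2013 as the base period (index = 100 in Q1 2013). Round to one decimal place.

92.1

Laspeyres price index uses base-period quantities as weights.
ΣP(Q2 2013)·Q(Q1 2013) = 71.29×3 + 2072.13×4 + 5882.91×6 = 213.87 + 8288.52 + 35297.46 = 43799.85
ΣP(Q1 2013)·Q(Q1 2013) = 77.19×3 + 2180.15×4 + 6430.63×6 = 231.57 + 8720.6 + 38583.78 = 47535.95
Index = 43799.85 / 47535.95 × 100 = 92.1405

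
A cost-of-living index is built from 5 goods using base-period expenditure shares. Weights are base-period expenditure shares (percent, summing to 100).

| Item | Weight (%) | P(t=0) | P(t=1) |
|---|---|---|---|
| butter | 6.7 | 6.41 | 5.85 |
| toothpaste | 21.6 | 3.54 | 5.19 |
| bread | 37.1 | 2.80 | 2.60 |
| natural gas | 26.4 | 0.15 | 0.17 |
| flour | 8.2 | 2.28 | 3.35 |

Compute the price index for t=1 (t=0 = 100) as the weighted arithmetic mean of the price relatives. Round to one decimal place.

114.2

butter: 6.7 × (5.85/6.41) = 6.7 × 0.912637 = 6.1147
toothpaste: 21.6 × (5.19/3.54) = 21.6 × 1.466102 = 31.6678
bread: 37.1 × (2.60/2.80) = 37.1 × 0.928571 = 34.4500
natural gas: 26.4 × (0.17/0.15) = 26.4 × 1.133333 = 29.9200
flour: 8.2 × (3.35/2.28) = 8.2 × 1.469298 = 12.0482
Index = Σ wᵢ·(p₁ᵢ/p₀ᵢ) = 6.1147 + 31.6678 + 34.4500 + 29.9200 + 12.0482 = 114.2007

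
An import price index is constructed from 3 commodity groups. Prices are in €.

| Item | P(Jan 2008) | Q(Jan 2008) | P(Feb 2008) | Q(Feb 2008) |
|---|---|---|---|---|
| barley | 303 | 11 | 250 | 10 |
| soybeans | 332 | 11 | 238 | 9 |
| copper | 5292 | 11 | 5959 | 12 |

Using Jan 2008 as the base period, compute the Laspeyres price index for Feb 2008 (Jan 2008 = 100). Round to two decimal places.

Laspeyres price index uses base-period quantities as weights.
ΣP(Feb 2008)·Q(Jan 2008) = 250×11 + 238×11 + 5959×11 = 2750 + 2618 + 65549 = 70917
ΣP(Jan 2008)·Q(Jan 2008) = 303×11 + 332×11 + 5292×11 = 3333 + 3652 + 58212 = 65197
Index = 70917 / 65197 × 100 = 108.7734

108.77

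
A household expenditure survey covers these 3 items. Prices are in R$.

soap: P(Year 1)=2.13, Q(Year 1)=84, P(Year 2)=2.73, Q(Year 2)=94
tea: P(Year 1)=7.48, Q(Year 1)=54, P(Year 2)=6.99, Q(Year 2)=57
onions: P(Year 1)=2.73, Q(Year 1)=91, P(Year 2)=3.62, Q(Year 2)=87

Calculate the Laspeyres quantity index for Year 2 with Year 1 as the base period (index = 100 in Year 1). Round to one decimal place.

103.9

Laspeyres quantity index uses base-period prices as weights.
ΣP(Year 1)·Q(Year 2) = 2.13×94 + 7.48×57 + 2.73×87 = 200.22 + 426.36 + 237.51 = 864.09
ΣP(Year 1)·Q(Year 1) = 2.13×84 + 7.48×54 + 2.73×91 = 178.92 + 403.92 + 248.43 = 831.27
Index = 864.09 / 831.27 × 100 = 103.9482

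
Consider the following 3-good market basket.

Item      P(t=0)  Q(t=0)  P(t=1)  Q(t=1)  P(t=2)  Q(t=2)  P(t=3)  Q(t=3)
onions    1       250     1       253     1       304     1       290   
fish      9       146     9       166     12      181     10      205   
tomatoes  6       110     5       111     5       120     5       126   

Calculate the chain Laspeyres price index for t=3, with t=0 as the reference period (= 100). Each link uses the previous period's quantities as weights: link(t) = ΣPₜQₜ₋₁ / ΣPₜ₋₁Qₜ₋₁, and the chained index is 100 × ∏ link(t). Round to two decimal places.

102.01

Link t=0→t=1:
ΣP(t=1)Q(t=0) = 1×250 + 9×146 + 5×110 = 250 + 1314 + 550 = 2114
ΣP(t=0)Q(t=0) = 1×250 + 9×146 + 6×110 = 250 + 1314 + 660 = 2224
link = 2114/2224 = 0.950540
Link t=1→t=2:
ΣP(t=2)Q(t=1) = 1×253 + 12×166 + 5×111 = 253 + 1992 + 555 = 2800
ΣP(t=1)Q(t=1) = 1×253 + 9×166 + 5×111 = 253 + 1494 + 555 = 2302
link = 2800/2302 = 1.216334
Link t=2→t=3:
ΣP(t=3)Q(t=2) = 1×304 + 10×181 + 5×120 = 304 + 1810 + 600 = 2714
ΣP(t=2)Q(t=2) = 1×304 + 12×181 + 5×120 = 304 + 2172 + 600 = 3076
link = 2714/3076 = 0.882315
Chained index = 100 × 0.950540 × 1.216334 × 0.882315 = 102.0109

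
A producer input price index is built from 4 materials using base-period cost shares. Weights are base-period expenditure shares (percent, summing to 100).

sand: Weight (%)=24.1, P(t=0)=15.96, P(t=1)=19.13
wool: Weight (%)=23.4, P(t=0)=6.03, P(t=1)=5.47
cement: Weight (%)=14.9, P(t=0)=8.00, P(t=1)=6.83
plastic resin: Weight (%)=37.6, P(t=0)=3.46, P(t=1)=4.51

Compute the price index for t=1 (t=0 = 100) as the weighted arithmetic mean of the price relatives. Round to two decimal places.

sand: 24.1 × (19.13/15.96) = 24.1 × 1.198622 = 28.8868
wool: 23.4 × (5.47/6.03) = 23.4 × 0.907131 = 21.2269
cement: 14.9 × (6.83/8.00) = 14.9 × 0.853750 = 12.7209
plastic resin: 37.6 × (4.51/3.46) = 37.6 × 1.303468 = 49.0104
Index = Σ wᵢ·(p₁ᵢ/p₀ᵢ) = 28.8868 + 21.2269 + 12.7209 + 49.0104 = 111.8449

111.84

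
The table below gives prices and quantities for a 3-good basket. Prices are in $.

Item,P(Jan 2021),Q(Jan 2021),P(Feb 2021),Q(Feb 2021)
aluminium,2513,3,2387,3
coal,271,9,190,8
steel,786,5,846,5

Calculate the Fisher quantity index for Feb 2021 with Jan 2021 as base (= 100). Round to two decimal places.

Laspeyres component (base-period weights):
ΣP(Jan 2021)Q(Feb 2021) = 2513×3 + 271×8 + 786×5 = 7539 + 2168 + 3930 = 13637
ΣP(Jan 2021)Q(Jan 2021) = 2513×3 + 271×9 + 786×5 = 7539 + 2439 + 3930 = 13908
L = 13637 / 13908 × 100 = 98.0515
Paasche component (current-period weights):
ΣP(Feb 2021)Q(Feb 2021) = 2387×3 + 190×8 + 846×5 = 7161 + 1520 + 4230 = 12911
ΣP(Feb 2021)Q(Jan 2021) = 2387×3 + 190×9 + 846×5 = 7161 + 1710 + 4230 = 13101
P = 12911 / 13101 × 100 = 98.5497
Fisher = √(L × P) = √(98.0515 × 98.5497) = 98.3003

98.30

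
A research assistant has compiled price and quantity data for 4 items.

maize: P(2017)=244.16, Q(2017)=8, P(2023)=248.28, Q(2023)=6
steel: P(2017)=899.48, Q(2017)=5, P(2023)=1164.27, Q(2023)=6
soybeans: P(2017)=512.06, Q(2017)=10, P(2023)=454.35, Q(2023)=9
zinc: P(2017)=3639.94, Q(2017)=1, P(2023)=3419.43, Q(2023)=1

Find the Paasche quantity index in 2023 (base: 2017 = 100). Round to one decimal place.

101.4

Paasche quantity index uses current-period prices as weights.
ΣP(2023)·Q(2023) = 248.28×6 + 1164.27×6 + 454.35×9 + 3419.43×1 = 1489.68 + 6985.62 + 4089.15 + 3419.43 = 15983.88
ΣP(2023)·Q(2017) = 248.28×8 + 1164.27×5 + 454.35×10 + 3419.43×1 = 1986.24 + 5821.35 + 4543.5 + 3419.43 = 15770.52
Index = 15983.88 / 15770.52 × 100 = 101.3529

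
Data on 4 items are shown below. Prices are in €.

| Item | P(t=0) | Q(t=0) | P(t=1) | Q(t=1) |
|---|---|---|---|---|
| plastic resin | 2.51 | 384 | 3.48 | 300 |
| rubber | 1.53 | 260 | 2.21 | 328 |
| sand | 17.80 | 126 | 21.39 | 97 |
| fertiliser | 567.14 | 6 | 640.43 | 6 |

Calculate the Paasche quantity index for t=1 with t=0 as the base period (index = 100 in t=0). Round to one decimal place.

Paasche quantity index uses current-period prices as weights.
ΣP(t=1)·Q(t=1) = 3.48×300 + 2.21×328 + 21.39×97 + 640.43×6 = 1044 + 724.88 + 2074.83 + 3842.58 = 7686.29
ΣP(t=1)·Q(t=0) = 3.48×384 + 2.21×260 + 21.39×126 + 640.43×6 = 1336.32 + 574.6 + 2695.14 + 3842.58 = 8448.64
Index = 7686.29 / 8448.64 × 100 = 90.9767

91.0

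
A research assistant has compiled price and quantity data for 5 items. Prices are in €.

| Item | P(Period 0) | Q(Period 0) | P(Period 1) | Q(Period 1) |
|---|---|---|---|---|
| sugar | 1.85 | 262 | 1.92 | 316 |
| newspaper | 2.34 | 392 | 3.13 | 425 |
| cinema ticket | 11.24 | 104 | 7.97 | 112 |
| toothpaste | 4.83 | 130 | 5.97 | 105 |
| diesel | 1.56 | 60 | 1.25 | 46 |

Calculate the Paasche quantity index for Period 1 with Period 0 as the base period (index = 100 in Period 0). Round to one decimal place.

103.0

Paasche quantity index uses current-period prices as weights.
ΣP(Period 1)·Q(Period 1) = 1.92×316 + 3.13×425 + 7.97×112 + 5.97×105 + 1.25×46 = 606.72 + 1330.25 + 892.64 + 626.85 + 57.5 = 3513.96
ΣP(Period 1)·Q(Period 0) = 1.92×262 + 3.13×392 + 7.97×104 + 5.97×130 + 1.25×60 = 503.04 + 1226.96 + 828.88 + 776.1 + 75 = 3409.98
Index = 3513.96 / 3409.98 × 100 = 103.0493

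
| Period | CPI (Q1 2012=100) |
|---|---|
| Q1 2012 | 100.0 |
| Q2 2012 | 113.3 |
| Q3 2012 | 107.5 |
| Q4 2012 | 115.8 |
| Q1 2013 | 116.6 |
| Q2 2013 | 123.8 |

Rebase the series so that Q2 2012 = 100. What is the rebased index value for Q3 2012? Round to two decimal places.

Rebased(Q3 2012) = 107.5 / 113.3 × 100 = 94.8808

94.88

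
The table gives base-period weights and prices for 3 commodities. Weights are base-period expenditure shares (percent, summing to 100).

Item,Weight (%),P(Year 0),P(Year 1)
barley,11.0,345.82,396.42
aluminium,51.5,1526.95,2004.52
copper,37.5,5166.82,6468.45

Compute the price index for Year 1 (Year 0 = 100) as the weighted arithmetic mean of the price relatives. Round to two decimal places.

127.16

barley: 11.0 × (396.42/345.82) = 11.0 × 1.146319 = 12.6095
aluminium: 51.5 × (2004.52/1526.95) = 51.5 × 1.312761 = 67.6072
copper: 37.5 × (6468.45/5166.82) = 37.5 × 1.251921 = 46.9470
Index = Σ wᵢ·(p₁ᵢ/p₀ᵢ) = 12.6095 + 67.6072 + 46.9470 = 127.1637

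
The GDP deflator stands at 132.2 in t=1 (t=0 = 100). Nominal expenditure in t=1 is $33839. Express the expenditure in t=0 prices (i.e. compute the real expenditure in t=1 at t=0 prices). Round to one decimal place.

Real = Nominal ÷ (Index/100) = 33839 ÷ (132.2/100)
     = 33839 ÷ 1.322 = 25596.8230

25596.8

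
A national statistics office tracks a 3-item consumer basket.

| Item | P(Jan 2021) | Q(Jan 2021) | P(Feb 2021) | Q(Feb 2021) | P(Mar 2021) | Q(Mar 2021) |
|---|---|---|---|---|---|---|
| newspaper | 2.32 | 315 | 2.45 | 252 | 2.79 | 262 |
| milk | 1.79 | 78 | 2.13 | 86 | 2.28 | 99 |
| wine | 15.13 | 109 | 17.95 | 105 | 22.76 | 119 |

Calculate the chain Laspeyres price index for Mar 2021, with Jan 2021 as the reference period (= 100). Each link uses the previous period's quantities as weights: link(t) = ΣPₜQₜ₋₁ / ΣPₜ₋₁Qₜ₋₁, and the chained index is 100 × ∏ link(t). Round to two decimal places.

Link Jan 2021→Feb 2021:
ΣP(Feb 2021)Q(Jan 2021) = 2.45×315 + 2.13×78 + 17.95×109 = 771.75 + 166.14 + 1956.55 = 2894.44
ΣP(Jan 2021)Q(Jan 2021) = 2.32×315 + 1.79×78 + 15.13×109 = 730.8 + 139.62 + 1649.17 = 2519.59
link = 2894.44/2519.59 = 1.148774
Link Feb 2021→Mar 2021:
ΣP(Mar 2021)Q(Feb 2021) = 2.79×252 + 2.28×86 + 22.76×105 = 703.08 + 196.08 + 2389.8 = 3288.96
ΣP(Feb 2021)Q(Feb 2021) = 2.45×252 + 2.13×86 + 17.95×105 = 617.4 + 183.18 + 1884.75 = 2685.33
link = 3288.96/2685.33 = 1.224788
Chained index = 100 × 1.148774 × 1.224788 = 140.7005

140.70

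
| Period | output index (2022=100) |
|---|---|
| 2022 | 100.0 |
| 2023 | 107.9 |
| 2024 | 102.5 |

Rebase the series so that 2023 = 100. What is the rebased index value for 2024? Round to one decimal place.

95.0

Rebased(2024) = 102.5 / 107.9 × 100 = 94.9954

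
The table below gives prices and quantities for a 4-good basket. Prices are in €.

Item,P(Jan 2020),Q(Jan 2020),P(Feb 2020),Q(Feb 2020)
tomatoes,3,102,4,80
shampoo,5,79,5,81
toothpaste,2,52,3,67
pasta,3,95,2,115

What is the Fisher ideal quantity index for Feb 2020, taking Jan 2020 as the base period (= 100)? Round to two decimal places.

101.86

Laspeyres component (base-period weights):
ΣP(Jan 2020)Q(Feb 2020) = 3×80 + 5×81 + 2×67 + 3×115 = 240 + 405 + 134 + 345 = 1124
ΣP(Jan 2020)Q(Jan 2020) = 3×102 + 5×79 + 2×52 + 3×95 = 306 + 395 + 104 + 285 = 1090
L = 1124 / 1090 × 100 = 103.1193
Paasche component (current-period weights):
ΣP(Feb 2020)Q(Feb 2020) = 4×80 + 5×81 + 3×67 + 2×115 = 320 + 405 + 201 + 230 = 1156
ΣP(Feb 2020)Q(Jan 2020) = 4×102 + 5×79 + 3×52 + 2×95 = 408 + 395 + 156 + 190 = 1149
P = 1156 / 1149 × 100 = 100.6092
Fisher = √(L × P) = √(103.1193 × 100.6092) = 101.8565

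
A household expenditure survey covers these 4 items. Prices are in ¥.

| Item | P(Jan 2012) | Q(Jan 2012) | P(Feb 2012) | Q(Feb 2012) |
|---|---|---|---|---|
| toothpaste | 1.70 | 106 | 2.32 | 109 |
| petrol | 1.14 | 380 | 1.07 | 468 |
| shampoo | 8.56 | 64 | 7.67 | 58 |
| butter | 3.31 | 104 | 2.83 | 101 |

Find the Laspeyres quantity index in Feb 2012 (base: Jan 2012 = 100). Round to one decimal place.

Laspeyres quantity index uses base-period prices as weights.
ΣP(Jan 2012)·Q(Feb 2012) = 1.70×109 + 1.14×468 + 8.56×58 + 3.31×101 = 185.3 + 533.52 + 496.48 + 334.31 = 1549.61
ΣP(Jan 2012)·Q(Jan 2012) = 1.70×106 + 1.14×380 + 8.56×64 + 3.31×104 = 180.2 + 433.2 + 547.84 + 344.24 = 1505.48
Index = 1549.61 / 1505.48 × 100 = 102.9313

102.9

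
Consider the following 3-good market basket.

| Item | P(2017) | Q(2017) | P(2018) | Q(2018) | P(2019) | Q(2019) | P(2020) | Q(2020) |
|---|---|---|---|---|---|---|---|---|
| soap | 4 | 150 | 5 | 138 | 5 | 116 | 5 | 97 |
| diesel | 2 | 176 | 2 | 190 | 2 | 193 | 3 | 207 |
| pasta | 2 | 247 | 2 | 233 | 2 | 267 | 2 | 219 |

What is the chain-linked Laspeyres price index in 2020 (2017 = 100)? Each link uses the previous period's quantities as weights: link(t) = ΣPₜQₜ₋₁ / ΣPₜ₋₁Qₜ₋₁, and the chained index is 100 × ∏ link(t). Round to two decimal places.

124.57

Link 2017→2018:
ΣP(2018)Q(2017) = 5×150 + 2×176 + 2×247 = 750 + 352 + 494 = 1596
ΣP(2017)Q(2017) = 4×150 + 2×176 + 2×247 = 600 + 352 + 494 = 1446
link = 1596/1446 = 1.103734
Link 2018→2019:
ΣP(2019)Q(2018) = 5×138 + 2×190 + 2×233 = 690 + 380 + 466 = 1536
ΣP(2018)Q(2018) = 5×138 + 2×190 + 2×233 = 690 + 380 + 466 = 1536
link = 1536/1536 = 1.000000
Link 2019→2020:
ΣP(2020)Q(2019) = 5×116 + 3×193 + 2×267 = 580 + 579 + 534 = 1693
ΣP(2019)Q(2019) = 5×116 + 2×193 + 2×267 = 580 + 386 + 534 = 1500
link = 1693/1500 = 1.128667
Chained index = 100 × 1.103734 × 1.000000 × 1.128667 = 124.5748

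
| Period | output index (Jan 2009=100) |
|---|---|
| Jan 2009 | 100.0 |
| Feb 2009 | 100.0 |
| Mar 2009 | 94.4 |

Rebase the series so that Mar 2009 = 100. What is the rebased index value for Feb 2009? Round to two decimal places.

Rebased(Feb 2009) = 100.0 / 94.4 × 100 = 105.9322

105.93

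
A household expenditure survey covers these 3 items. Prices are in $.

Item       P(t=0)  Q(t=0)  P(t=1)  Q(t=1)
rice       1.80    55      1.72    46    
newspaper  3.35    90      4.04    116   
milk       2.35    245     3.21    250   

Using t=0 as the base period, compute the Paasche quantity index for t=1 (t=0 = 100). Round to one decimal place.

108.5

Paasche quantity index uses current-period prices as weights.
ΣP(t=1)·Q(t=1) = 1.72×46 + 4.04×116 + 3.21×250 = 79.12 + 468.64 + 802.5 = 1350.26
ΣP(t=1)·Q(t=0) = 1.72×55 + 4.04×90 + 3.21×245 = 94.6 + 363.6 + 786.45 = 1244.65
Index = 1350.26 / 1244.65 × 100 = 108.4851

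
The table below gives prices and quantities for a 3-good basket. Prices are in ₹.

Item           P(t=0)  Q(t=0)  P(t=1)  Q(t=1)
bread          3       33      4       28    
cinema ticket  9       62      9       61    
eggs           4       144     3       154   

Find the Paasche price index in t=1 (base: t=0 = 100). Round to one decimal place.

89.9

Paasche price index uses current-period quantities as weights.
ΣP(t=1)·Q(t=1) = 4×28 + 9×61 + 3×154 = 112 + 549 + 462 = 1123
ΣP(t=0)·Q(t=1) = 3×28 + 9×61 + 4×154 = 84 + 549 + 616 = 1249
Index = 1123 / 1249 × 100 = 89.9119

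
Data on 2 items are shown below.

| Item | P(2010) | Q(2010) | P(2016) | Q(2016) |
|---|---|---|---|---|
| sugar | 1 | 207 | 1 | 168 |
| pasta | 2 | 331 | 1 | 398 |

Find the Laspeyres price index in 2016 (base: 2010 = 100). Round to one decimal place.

61.9

Laspeyres price index uses base-period quantities as weights.
ΣP(2016)·Q(2010) = 1×207 + 1×331 = 207 + 331 = 538
ΣP(2010)·Q(2010) = 1×207 + 2×331 = 207 + 662 = 869
Index = 538 / 869 × 100 = 61.9102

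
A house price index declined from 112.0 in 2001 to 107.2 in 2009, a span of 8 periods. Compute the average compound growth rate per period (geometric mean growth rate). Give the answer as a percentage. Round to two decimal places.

Growth factor = (107.2/112.0)^(1/8) = (0.957143)^(1/8) = 0.994540
Growth rate = 0.994540 − 1 = -0.005460 = -0.5460%

-0.55%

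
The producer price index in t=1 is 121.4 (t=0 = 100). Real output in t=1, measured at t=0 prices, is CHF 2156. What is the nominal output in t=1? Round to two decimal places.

Nominal = Real × (Index/100) = 2156 × (121.4/100)
        = 2156 × 1.214 = 2617.3840

2617.38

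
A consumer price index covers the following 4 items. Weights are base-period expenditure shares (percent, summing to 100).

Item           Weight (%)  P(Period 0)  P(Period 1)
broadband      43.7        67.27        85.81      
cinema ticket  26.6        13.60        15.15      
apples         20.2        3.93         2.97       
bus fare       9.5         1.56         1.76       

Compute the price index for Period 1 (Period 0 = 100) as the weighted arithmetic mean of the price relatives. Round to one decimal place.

111.4

broadband: 43.7 × (85.81/67.27) = 43.7 × 1.275606 = 55.7440
cinema ticket: 26.6 × (15.15/13.60) = 26.6 × 1.113971 = 29.6316
apples: 20.2 × (2.97/3.93) = 20.2 × 0.755725 = 15.2656
bus fare: 9.5 × (1.76/1.56) = 9.5 × 1.128205 = 10.7179
Index = Σ wᵢ·(p₁ᵢ/p₀ᵢ) = 55.7440 + 29.6316 + 15.2656 + 10.7179 = 111.3592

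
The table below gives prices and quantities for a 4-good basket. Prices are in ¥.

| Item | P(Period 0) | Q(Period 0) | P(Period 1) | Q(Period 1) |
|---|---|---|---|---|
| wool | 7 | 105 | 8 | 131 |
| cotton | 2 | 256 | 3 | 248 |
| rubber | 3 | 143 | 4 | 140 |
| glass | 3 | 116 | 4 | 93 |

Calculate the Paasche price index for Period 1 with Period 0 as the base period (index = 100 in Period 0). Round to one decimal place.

Paasche price index uses current-period quantities as weights.
ΣP(Period 1)·Q(Period 1) = 8×131 + 3×248 + 4×140 + 4×93 = 1048 + 744 + 560 + 372 = 2724
ΣP(Period 0)·Q(Period 1) = 7×131 + 2×248 + 3×140 + 3×93 = 917 + 496 + 420 + 279 = 2112
Index = 2724 / 2112 × 100 = 128.9773

129.0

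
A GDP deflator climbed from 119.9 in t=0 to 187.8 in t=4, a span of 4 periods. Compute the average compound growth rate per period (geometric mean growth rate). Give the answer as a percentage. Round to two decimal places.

11.87%

Growth factor = (187.8/119.9)^(1/4) = (1.566305)^(1/4) = 1.118714
Growth rate = 1.118714 − 1 = 0.118714 = 11.8714%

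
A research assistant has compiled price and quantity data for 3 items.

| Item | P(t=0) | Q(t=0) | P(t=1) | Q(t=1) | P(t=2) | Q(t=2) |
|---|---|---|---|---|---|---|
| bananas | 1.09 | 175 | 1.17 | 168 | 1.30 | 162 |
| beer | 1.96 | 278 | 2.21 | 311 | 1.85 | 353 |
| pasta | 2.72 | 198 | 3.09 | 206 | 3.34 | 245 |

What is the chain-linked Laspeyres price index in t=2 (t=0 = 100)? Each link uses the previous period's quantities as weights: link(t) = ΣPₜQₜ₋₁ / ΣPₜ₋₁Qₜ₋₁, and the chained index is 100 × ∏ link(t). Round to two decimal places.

109.45

Link t=0→t=1:
ΣP(t=1)Q(t=0) = 1.17×175 + 2.21×278 + 3.09×198 = 204.75 + 614.38 + 611.82 = 1430.95
ΣP(t=0)Q(t=0) = 1.09×175 + 1.96×278 + 2.72×198 = 190.75 + 544.88 + 538.56 = 1274.19
link = 1430.95/1274.19 = 1.123027
Link t=1→t=2:
ΣP(t=2)Q(t=1) = 1.30×168 + 1.85×311 + 3.34×206 = 218.4 + 575.35 + 688.04 = 1481.79
ΣP(t=1)Q(t=1) = 1.17×168 + 2.21×311 + 3.09×206 = 196.56 + 687.31 + 636.54 = 1520.41
link = 1481.79/1520.41 = 0.974599
Chained index = 100 × 1.123027 × 0.974599 = 109.4501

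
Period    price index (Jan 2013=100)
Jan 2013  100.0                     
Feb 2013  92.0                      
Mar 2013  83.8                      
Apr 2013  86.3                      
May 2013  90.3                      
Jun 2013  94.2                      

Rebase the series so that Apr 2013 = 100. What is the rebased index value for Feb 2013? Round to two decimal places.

106.60

Rebased(Feb 2013) = 92.0 / 86.3 × 100 = 106.6049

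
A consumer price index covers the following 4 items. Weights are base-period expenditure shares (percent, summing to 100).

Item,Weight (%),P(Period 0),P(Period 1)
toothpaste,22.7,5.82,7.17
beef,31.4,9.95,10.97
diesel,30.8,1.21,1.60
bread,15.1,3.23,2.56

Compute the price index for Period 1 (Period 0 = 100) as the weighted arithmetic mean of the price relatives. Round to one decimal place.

115.3

toothpaste: 22.7 × (7.17/5.82) = 22.7 × 1.231959 = 27.9655
beef: 31.4 × (10.97/9.95) = 31.4 × 1.102513 = 34.6189
diesel: 30.8 × (1.60/1.21) = 30.8 × 1.322314 = 40.7273
bread: 15.1 × (2.56/3.23) = 15.1 × 0.792570 = 11.9678
Index = Σ wᵢ·(p₁ᵢ/p₀ᵢ) = 27.9655 + 34.6189 + 40.7273 + 11.9678 = 115.2794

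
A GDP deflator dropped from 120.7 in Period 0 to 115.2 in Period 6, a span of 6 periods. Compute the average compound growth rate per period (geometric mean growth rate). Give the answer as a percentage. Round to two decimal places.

Growth factor = (115.2/120.7)^(1/6) = (0.954432)^(1/6) = 0.992257
Growth rate = 0.992257 − 1 = -0.007743 = -0.7743%

-0.77%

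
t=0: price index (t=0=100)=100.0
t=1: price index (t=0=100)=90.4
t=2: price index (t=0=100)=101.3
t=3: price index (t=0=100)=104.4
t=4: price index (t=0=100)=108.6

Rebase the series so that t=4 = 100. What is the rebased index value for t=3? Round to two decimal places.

Rebased(t=3) = 104.4 / 108.6 × 100 = 96.1326

96.13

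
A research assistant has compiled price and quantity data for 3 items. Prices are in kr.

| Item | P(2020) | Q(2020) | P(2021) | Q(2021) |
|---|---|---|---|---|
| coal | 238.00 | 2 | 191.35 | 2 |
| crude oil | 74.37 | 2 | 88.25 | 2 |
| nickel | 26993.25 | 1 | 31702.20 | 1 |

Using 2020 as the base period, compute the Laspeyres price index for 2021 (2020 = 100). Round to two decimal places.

116.81

Laspeyres price index uses base-period quantities as weights.
ΣP(2021)·Q(2020) = 191.35×2 + 88.25×2 + 31702.20×1 = 382.7 + 176.5 + 31702.2 = 32261.4
ΣP(2020)·Q(2020) = 238.00×2 + 74.37×2 + 26993.25×1 = 476 + 148.74 + 26993.25 = 27617.99
Index = 32261.4 / 27617.99 × 100 = 116.8130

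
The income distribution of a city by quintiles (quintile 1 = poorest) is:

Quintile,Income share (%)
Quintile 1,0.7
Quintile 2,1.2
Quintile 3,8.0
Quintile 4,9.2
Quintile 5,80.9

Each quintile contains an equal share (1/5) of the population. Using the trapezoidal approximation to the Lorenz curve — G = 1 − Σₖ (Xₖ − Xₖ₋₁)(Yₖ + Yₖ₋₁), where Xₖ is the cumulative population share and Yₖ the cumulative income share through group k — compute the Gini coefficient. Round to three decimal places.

0.674

Cumulative income shares Yₖ: 0.0070, 0.0190, 0.0990, 0.1910, 1.0000
Σ (Xₖ−Xₖ₋₁)(Yₖ+Yₖ₋₁) = (1/5)(0.0070+0.0000) + (1/5)(0.0190+0.0070) + (1/5)(0.0990+0.0190) + (1/5)(0.1910+0.0990) + (1/5)(1.0000+0.1910)
  = 0.0014 + 0.0052 + 0.0236 + 0.0580 + 0.2382 = 0.3264
G = 1 − 0.3264 = 0.6736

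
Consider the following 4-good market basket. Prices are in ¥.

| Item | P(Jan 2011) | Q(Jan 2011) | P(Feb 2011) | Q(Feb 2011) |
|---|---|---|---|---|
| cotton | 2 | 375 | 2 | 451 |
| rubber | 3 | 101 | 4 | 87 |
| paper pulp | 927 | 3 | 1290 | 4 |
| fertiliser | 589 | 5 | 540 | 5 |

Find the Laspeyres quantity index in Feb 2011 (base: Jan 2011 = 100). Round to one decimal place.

115.3

Laspeyres quantity index uses base-period prices as weights.
ΣP(Jan 2011)·Q(Feb 2011) = 2×451 + 3×87 + 927×4 + 589×5 = 902 + 261 + 3708 + 2945 = 7816
ΣP(Jan 2011)·Q(Jan 2011) = 2×375 + 3×101 + 927×3 + 589×5 = 750 + 303 + 2781 + 2945 = 6779
Index = 7816 / 6779 × 100 = 115.2972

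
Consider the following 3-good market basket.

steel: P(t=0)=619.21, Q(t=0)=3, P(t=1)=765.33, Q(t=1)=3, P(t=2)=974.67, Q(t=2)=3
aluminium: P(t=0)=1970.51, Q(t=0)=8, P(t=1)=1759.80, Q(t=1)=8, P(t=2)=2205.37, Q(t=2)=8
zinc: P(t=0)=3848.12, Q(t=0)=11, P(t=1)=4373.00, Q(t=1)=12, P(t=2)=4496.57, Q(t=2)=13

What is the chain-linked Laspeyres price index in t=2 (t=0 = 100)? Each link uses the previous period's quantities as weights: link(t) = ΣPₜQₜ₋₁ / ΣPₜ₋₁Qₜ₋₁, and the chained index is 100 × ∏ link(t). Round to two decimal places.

Link t=0→t=1:
ΣP(t=1)Q(t=0) = 765.33×3 + 1759.80×8 + 4373.00×11 = 2295.99 + 14078.4 + 48103 = 64477.39
ΣP(t=0)Q(t=0) = 619.21×3 + 1970.51×8 + 3848.12×11 = 1857.63 + 15764.08 + 42329.32 = 59951.03
link = 64477.39/59951.03 = 1.075501
Link t=1→t=2:
ΣP(t=2)Q(t=1) = 974.67×3 + 2205.37×8 + 4496.57×12 = 2924.01 + 17642.96 + 53958.84 = 74525.81
ΣP(t=1)Q(t=1) = 765.33×3 + 1759.80×8 + 4373.00×12 = 2295.99 + 14078.4 + 52476 = 68850.39
link = 74525.81/68850.39 = 1.082431
Chained index = 100 × 1.075501 × 1.082431 = 116.4156

116.42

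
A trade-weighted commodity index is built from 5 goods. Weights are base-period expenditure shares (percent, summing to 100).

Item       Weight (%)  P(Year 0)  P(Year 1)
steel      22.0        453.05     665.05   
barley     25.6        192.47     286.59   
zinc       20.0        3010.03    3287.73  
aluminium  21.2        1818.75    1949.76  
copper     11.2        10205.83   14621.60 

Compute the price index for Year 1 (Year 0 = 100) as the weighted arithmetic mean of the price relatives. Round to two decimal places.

131.03

steel: 22.0 × (665.05/453.05) = 22.0 × 1.467940 = 32.2947
barley: 25.6 × (286.59/192.47) = 25.6 × 1.489011 = 38.1187
zinc: 20.0 × (3287.73/3010.03) = 20.0 × 1.092258 = 21.8452
aluminium: 21.2 × (1949.76/1818.75) = 21.2 × 1.072033 = 22.7271
copper: 11.2 × (14621.60/10205.83) = 11.2 × 1.432671 = 16.0459
Index = Σ wᵢ·(p₁ᵢ/p₀ᵢ) = 32.2947 + 38.1187 + 21.8452 + 22.7271 + 16.0459 = 131.0315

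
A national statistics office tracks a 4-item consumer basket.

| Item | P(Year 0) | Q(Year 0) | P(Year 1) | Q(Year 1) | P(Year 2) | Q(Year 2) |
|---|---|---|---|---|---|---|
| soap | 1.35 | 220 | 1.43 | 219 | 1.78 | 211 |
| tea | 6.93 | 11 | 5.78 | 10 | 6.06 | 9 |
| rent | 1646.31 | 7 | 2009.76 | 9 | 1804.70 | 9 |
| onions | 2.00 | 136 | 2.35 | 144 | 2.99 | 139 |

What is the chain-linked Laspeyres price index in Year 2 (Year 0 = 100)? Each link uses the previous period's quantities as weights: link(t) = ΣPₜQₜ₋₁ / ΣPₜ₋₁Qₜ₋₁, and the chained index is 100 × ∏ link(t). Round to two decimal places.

Link Year 0→Year 1:
ΣP(Year 1)Q(Year 0) = 1.43×220 + 5.78×11 + 2009.76×7 + 2.35×136 = 314.6 + 63.58 + 14068.32 + 319.6 = 14766.1
ΣP(Year 0)Q(Year 0) = 1.35×220 + 6.93×11 + 1646.31×7 + 2.00×136 = 297 + 76.23 + 11524.17 + 272 = 12169.4
link = 14766.1/12169.4 = 1.213379
Link Year 1→Year 2:
ΣP(Year 2)Q(Year 1) = 1.78×219 + 6.06×10 + 1804.70×9 + 2.99×144 = 389.82 + 60.6 + 16242.3 + 430.56 = 17123.28
ΣP(Year 1)Q(Year 1) = 1.43×219 + 5.78×10 + 2009.76×9 + 2.35×144 = 313.17 + 57.8 + 18087.84 + 338.4 = 18797.21
link = 17123.28/18797.21 = 0.910948
Chained index = 100 × 1.213379 × 0.910948 = 110.5326

110.53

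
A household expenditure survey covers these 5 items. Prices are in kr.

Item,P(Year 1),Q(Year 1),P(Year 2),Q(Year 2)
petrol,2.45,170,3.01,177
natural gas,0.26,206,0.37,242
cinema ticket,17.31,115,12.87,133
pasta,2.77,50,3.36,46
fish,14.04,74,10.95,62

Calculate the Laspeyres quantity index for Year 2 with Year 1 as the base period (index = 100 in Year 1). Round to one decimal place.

104.4

Laspeyres quantity index uses base-period prices as weights.
ΣP(Year 1)·Q(Year 2) = 2.45×177 + 0.26×242 + 17.31×133 + 2.77×46 + 14.04×62 = 433.65 + 62.92 + 2302.23 + 127.42 + 870.48 = 3796.7
ΣP(Year 1)·Q(Year 1) = 2.45×170 + 0.26×206 + 17.31×115 + 2.77×50 + 14.04×74 = 416.5 + 53.56 + 1990.65 + 138.5 + 1038.96 = 3638.17
Index = 3796.7 / 3638.17 × 100 = 104.3574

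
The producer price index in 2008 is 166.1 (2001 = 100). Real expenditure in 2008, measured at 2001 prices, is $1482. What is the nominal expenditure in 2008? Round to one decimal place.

Nominal = Real × (Index/100) = 1482 × (166.1/100)
        = 1482 × 1.661 = 2461.6020

2461.6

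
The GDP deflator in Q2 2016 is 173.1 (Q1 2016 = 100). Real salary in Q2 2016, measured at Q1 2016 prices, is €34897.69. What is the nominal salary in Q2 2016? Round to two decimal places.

60407.90

Nominal = Real × (Index/100) = 34897.69 × (173.1/100)
        = 34897.69 × 1.731 = 60407.9014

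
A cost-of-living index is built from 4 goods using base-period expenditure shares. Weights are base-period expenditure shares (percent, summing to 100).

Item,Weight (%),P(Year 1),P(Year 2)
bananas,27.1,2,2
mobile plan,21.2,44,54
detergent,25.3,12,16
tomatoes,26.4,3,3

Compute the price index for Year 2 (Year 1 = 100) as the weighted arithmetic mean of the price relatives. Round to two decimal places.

113.25

bananas: 27.1 × (2/2) = 27.1 × 1.000000 = 27.1000
mobile plan: 21.2 × (54/44) = 21.2 × 1.227273 = 26.0182
detergent: 25.3 × (16/12) = 25.3 × 1.333333 = 33.7333
tomatoes: 26.4 × (3/3) = 26.4 × 1.000000 = 26.4000
Index = Σ wᵢ·(p₁ᵢ/p₀ᵢ) = 27.1000 + 26.0182 + 33.7333 + 26.4000 = 113.2515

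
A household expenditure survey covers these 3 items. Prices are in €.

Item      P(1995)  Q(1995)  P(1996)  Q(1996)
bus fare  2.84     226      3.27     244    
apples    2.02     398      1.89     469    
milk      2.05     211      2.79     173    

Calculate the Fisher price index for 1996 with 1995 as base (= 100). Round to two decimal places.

109.67

Laspeyres component (base-period weights):
ΣP(1996)Q(1995) = 3.27×226 + 1.89×398 + 2.79×211 = 739.02 + 752.22 + 588.69 = 2079.93
ΣP(1995)Q(1995) = 2.84×226 + 2.02×398 + 2.05×211 = 641.84 + 803.96 + 432.55 = 1878.35
L = 2079.93 / 1878.35 × 100 = 110.7318
Paasche component (current-period weights):
ΣP(1996)Q(1996) = 3.27×244 + 1.89×469 + 2.79×173 = 797.88 + 886.41 + 482.67 = 2166.96
ΣP(1995)Q(1996) = 2.84×244 + 2.02×469 + 2.05×173 = 692.96 + 947.38 + 354.65 = 1994.99
P = 2166.96 / 1994.99 × 100 = 108.6201
Fisher = √(L × P) = √(110.7318 × 108.6201) = 109.6708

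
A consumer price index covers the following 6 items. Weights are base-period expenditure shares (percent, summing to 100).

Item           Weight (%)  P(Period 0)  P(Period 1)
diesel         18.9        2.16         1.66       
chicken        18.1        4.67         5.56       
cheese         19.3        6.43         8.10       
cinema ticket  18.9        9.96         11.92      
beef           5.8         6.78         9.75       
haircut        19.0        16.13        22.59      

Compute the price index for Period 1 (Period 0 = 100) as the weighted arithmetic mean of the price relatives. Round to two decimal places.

diesel: 18.9 × (1.66/2.16) = 18.9 × 0.768519 = 14.5250
chicken: 18.1 × (5.56/4.67) = 18.1 × 1.190578 = 21.5495
cheese: 19.3 × (8.10/6.43) = 19.3 × 1.259720 = 24.3126
cinema ticket: 18.9 × (11.92/9.96) = 18.9 × 1.196787 = 22.6193
beef: 5.8 × (9.75/6.78) = 5.8 × 1.438053 = 8.3407
haircut: 19.0 × (22.59/16.13) = 19.0 × 1.400496 = 26.6094
Index = Σ wᵢ·(p₁ᵢ/p₀ᵢ) = 14.5250 + 21.5495 + 24.3126 + 22.6193 + 8.3407 + 26.6094 = 117.9565

117.96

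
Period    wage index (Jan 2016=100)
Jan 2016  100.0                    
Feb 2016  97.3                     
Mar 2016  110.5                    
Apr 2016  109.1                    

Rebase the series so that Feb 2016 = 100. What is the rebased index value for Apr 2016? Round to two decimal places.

112.13

Rebased(Apr 2016) = 109.1 / 97.3 × 100 = 112.1274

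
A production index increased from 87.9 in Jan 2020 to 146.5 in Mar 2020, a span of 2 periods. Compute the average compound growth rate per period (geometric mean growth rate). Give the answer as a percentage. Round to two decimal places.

Growth factor = (146.5/87.9)^(1/2) = (1.666667)^(1/2) = 1.290994
Growth rate = 1.290994 − 1 = 0.290994 = 29.0994%

29.10%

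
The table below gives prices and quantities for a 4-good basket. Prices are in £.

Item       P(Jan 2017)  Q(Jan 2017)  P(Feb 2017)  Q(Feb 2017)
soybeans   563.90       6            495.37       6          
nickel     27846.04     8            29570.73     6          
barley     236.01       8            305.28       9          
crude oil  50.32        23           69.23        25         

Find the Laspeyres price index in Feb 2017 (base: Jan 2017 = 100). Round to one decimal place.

Laspeyres price index uses base-period quantities as weights.
ΣP(Feb 2017)·Q(Jan 2017) = 495.37×6 + 29570.73×8 + 305.28×8 + 69.23×23 = 2972.22 + 236565.84 + 2442.24 + 1592.29 = 243572.59
ΣP(Jan 2017)·Q(Jan 2017) = 563.90×6 + 27846.04×8 + 236.01×8 + 50.32×23 = 3383.4 + 222768.32 + 1888.08 + 1157.36 = 229197.16
Index = 243572.59 / 229197.16 × 100 = 106.2721

106.3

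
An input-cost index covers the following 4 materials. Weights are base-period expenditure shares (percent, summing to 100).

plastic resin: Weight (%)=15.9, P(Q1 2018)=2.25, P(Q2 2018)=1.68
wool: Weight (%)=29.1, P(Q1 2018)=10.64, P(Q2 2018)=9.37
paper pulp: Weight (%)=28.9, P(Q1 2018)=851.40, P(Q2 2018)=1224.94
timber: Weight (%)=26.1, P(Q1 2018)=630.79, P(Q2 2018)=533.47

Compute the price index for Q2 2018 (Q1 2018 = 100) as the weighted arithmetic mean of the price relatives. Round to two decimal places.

plastic resin: 15.9 × (1.68/2.25) = 15.9 × 0.746667 = 11.8720
wool: 29.1 × (9.37/10.64) = 29.1 × 0.880639 = 25.6266
paper pulp: 28.9 × (1224.94/851.40) = 28.9 × 1.438736 = 41.5795
timber: 26.1 × (533.47/630.79) = 26.1 × 0.845717 = 22.0732
Index = Σ wᵢ·(p₁ᵢ/p₀ᵢ) = 11.8720 + 25.6266 + 41.5795 + 22.0732 = 101.1513

101.15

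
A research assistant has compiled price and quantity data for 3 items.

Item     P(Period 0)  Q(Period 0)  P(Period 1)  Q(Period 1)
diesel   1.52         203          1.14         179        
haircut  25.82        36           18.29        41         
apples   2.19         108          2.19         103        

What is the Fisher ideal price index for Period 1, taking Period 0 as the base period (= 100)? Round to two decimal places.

76.09

Laspeyres component (base-period weights):
ΣP(Period 1)Q(Period 0) = 1.14×203 + 18.29×36 + 2.19×108 = 231.42 + 658.44 + 236.52 = 1126.38
ΣP(Period 0)Q(Period 0) = 1.52×203 + 25.82×36 + 2.19×108 = 308.56 + 929.52 + 236.52 = 1474.6
L = 1126.38 / 1474.6 × 100 = 76.3855
Paasche component (current-period weights):
ΣP(Period 1)Q(Period 1) = 1.14×179 + 18.29×41 + 2.19×103 = 204.06 + 749.89 + 225.57 = 1179.52
ΣP(Period 0)Q(Period 1) = 1.52×179 + 25.82×41 + 2.19×103 = 272.08 + 1058.62 + 225.57 = 1556.27
P = 1179.52 / 1556.27 × 100 = 75.7915
Fisher = √(L × P) = √(76.3855 × 75.7915) = 76.0879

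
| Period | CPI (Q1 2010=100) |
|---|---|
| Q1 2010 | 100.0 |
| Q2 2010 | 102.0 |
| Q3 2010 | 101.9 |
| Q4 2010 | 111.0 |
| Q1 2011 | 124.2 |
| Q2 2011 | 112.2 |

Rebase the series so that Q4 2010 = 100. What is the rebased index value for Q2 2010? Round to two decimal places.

Rebased(Q2 2010) = 102.0 / 111.0 × 100 = 91.8919

91.89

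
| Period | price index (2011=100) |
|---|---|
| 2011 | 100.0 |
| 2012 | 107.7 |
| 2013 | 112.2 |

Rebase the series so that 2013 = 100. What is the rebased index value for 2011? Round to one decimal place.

Rebased(2011) = 100.0 / 112.2 × 100 = 89.1266

89.1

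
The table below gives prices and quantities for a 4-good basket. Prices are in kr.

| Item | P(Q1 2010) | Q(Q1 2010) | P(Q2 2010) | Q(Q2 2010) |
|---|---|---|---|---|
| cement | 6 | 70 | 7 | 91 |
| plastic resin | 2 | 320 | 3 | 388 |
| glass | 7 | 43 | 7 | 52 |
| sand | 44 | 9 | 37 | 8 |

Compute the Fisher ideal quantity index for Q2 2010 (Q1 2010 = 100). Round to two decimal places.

117.04

Laspeyres component (base-period weights):
ΣP(Q1 2010)Q(Q2 2010) = 6×91 + 2×388 + 7×52 + 44×8 = 546 + 776 + 364 + 352 = 2038
ΣP(Q1 2010)Q(Q1 2010) = 6×70 + 2×320 + 7×43 + 44×9 = 420 + 640 + 301 + 396 = 1757
L = 2038 / 1757 × 100 = 115.9932
Paasche component (current-period weights):
ΣP(Q2 2010)Q(Q2 2010) = 7×91 + 3×388 + 7×52 + 37×8 = 637 + 1164 + 364 + 296 = 2461
ΣP(Q2 2010)Q(Q1 2010) = 7×70 + 3×320 + 7×43 + 37×9 = 490 + 960 + 301 + 333 = 2084
P = 2461 / 2084 × 100 = 118.0902
Fisher = √(L × P) = √(115.9932 × 118.0902) = 117.0370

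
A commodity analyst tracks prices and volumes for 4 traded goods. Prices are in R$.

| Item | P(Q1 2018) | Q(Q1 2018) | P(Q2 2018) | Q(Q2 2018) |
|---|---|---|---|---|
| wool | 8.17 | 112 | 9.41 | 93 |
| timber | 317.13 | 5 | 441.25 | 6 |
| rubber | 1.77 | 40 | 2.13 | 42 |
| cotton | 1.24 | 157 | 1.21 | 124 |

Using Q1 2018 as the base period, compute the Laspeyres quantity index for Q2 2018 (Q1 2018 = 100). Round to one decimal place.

104.5

Laspeyres quantity index uses base-period prices as weights.
ΣP(Q1 2018)·Q(Q2 2018) = 8.17×93 + 317.13×6 + 1.77×42 + 1.24×124 = 759.81 + 1902.78 + 74.34 + 153.76 = 2890.69
ΣP(Q1 2018)·Q(Q1 2018) = 8.17×112 + 317.13×5 + 1.77×40 + 1.24×157 = 915.04 + 1585.65 + 70.8 + 194.68 = 2766.17
Index = 2890.69 / 2766.17 × 100 = 104.5015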